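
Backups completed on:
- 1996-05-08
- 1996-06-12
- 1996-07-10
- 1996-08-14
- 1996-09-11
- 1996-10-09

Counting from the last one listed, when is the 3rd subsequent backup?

All dates are Wednesdays, 35, 28, 35, 28, 28 days apart.
Specifically, the 2nd Wednesday of each month.
November 1996 — 2nd Wednesday is 1996-11-13.
December 1996 — 2nd Wednesday is 1996-12-11.
January 1997 — 2nd Wednesday is 1997-01-08.

1997-01-08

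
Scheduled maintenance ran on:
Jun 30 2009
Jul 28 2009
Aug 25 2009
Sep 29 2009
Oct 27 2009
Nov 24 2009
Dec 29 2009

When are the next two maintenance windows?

Every date is a Tuesday; gaps 28, 28, 35, 28, 28, 35 days.
Each is the last Tuesday of its month (at least one falls on the 29th or later, ruling out '4th Tuesday').
January 2010 ends with Tuesday Jan 26 2010.
Last Tuesday of February 2010: Feb 23 2010.

Jan 26 2010, Feb 23 2010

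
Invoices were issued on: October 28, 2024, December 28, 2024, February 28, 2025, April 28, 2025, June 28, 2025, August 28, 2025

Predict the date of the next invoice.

Gaps: 61, 62, 59, 61, 61 days — not constant. Every event is on the 28th of the month.
Pattern: the 28th of every 2 months.
Next: October 2025 → October 28, 2025.

October 28, 2025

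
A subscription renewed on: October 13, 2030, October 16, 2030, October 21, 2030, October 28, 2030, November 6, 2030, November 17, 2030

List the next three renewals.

The spacing grows by 2 each time: 3, 5, 7, 9, 11 days.
Next gap: 13 days. November 17, 2030 + 13 days = November 30, 2030.
Next gap: 15 days. November 30, 2030 + 15 days = December 15, 2030.
Next gap: 17 days. December 15, 2030 + 17 days = January 1, 2031.

November 30, 2030; December 15, 2030; January 1, 2031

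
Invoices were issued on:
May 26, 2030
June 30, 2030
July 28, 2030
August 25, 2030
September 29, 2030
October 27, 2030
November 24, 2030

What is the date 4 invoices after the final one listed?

All Sundays; the gaps (35, 28, 28, 35, 28, 28) vary with month length.
This is the last Sunday of each month.
December 2030 ends with Sunday December 29, 2030.
Last Sunday of January 2031: January 26, 2031.
Last Sunday of February 2031: February 23, 2031.
March 2031 ends with Sunday March 30, 2031.

March 30, 2031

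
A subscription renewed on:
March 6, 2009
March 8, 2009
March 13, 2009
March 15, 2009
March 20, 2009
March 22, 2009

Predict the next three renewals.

Every event lands on a Friday or Sunday (gaps cycle 2, 5, 2, 5, 2).
So the schedule is: every Friday and Sunday.
The following Friday is March 27, 2009.
The following Sunday is March 29, 2009.
The following Friday is April 3, 2009.

March 27, 2009; March 29, 2009; April 3, 2009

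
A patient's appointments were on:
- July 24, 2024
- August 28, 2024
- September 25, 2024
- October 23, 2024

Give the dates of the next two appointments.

November 27, 2024; December 25, 2024

These are Wednesdays at 28- or 35-day spacing (35, 28, 28).
The pattern: 4th Wednesday of the month.
4th Wednesday of November 2024: November 27, 2024.
4th Wednesday of December 2024: December 25, 2024.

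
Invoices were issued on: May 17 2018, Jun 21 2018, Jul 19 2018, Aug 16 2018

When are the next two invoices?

All dates are Thursdays, 35, 28, 28 days apart.
Specifically, the 3rd Thursday of each month.
September 2018 — 3rd Thursday is Sep 20 2018.
October 2018 — 3rd Thursday is Oct 18 2018.

Sep 20 2018, Oct 18 2018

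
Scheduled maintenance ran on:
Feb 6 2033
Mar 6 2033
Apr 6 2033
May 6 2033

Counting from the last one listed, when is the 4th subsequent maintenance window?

Each date is the 6th; the gaps (28, 31, 30) track the month lengths.
The rule is the 6th of each month.
Next: June 2033 → Jun 6 2033.
July 2033: Jul 6 2033.
Next: August 2033 → Aug 6 2033.
September 2033: Sep 6 2033.

Sep 6 2033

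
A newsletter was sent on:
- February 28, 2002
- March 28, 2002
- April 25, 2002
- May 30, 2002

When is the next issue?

These are Thursdays with 28, 28, 35-day gaps.
Each is the final Thursday of its month — May 30, 2002 is past the 28th, so '4th Thursday' doesn't fit.
June 2002 ends with Thursday June 27, 2002.

June 27, 2002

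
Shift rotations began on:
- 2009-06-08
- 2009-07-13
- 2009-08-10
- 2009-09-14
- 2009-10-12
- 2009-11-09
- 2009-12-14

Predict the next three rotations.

2010-01-11, 2010-02-08, 2010-03-08

These are Mondays at 28- or 35-day spacing (35, 28, 35, 28, 28, 35).
The pattern: 2nd Monday of the month.
2nd Monday of January 2010: 2010-01-11.
February 2010 — 2nd Monday is 2010-02-08.
2nd Monday of March 2010: 2010-03-08.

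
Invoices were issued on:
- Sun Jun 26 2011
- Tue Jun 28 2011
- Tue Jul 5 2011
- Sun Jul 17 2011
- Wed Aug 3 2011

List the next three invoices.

Thu Aug 25 2011, Wed Sep 21 2011, Sun Oct 23 2011

Intervals are 2, 7, 12, 17 days — an arithmetic progression with common difference 5.
Next gap: 22 days. Wed Aug 3 2011 + 22 days = Thu Aug 25 2011.
Next gap: 27 days. Thu Aug 25 2011 + 27 days = Wed Sep 21 2011.
Next gap: 32 days. Wed Sep 21 2011 + 32 days = Sun Oct 23 2011.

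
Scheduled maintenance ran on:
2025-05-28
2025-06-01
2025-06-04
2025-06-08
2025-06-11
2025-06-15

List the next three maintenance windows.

Every event lands on a Wednesday or Sunday (gaps cycle 4, 3, 4, 3, 4).
So the schedule is: every Wednesday and Sunday.
Next Wednesday: 2025-06-18.
Next Sunday: 2025-06-22.
The following Wednesday is 2025-06-25.

2025-06-18, 2025-06-22, 2025-06-25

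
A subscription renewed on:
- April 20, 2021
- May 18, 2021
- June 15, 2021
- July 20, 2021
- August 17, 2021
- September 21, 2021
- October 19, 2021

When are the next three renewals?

All dates are Tuesdays, 28, 28, 35, 28, 35, 28 days apart.
Specifically, the 3rd Tuesday of each month.
November 2021 — 3rd Tuesday is November 16, 2021.
3rd Tuesday of December 2021: December 21, 2021.
January 2022 — 3rd Tuesday is January 18, 2022.

November 16, 2021; December 21, 2021; January 18, 2022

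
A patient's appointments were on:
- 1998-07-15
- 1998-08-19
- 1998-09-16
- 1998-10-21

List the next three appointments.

1998-11-18, 1998-12-16, 1999-01-20

All dates are Wednesdays, 35, 28, 35 days apart.
Specifically, the 3rd Wednesday of each month.
3rd Wednesday of November 1998: 1998-11-18.
3rd Wednesday of December 1998: 1998-12-16.
January 1999 — 3rd Wednesday is 1999-01-20.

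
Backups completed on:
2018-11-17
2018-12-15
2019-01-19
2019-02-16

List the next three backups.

These are Saturdays at 28- or 35-day spacing (28, 35, 28).
The pattern: 3rd Saturday of the month.
March 2019 — 3rd Saturday is 2019-03-16.
April 2019 — 3rd Saturday is 2019-04-20.
3rd Saturday of May 2019: 2019-05-18.

2019-03-16, 2019-04-20, 2019-05-18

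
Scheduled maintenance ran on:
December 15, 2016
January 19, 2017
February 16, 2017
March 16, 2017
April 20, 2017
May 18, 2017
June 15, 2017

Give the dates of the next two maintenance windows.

July 20, 2017; August 17, 2017

All dates are Thursdays, 35, 28, 28, 35, 28, 28 days apart.
Specifically, the 3rd Thursday of each month.
July 2017 — 3rd Thursday is July 20, 2017.
August 2017 — 3rd Thursday is August 17, 2017.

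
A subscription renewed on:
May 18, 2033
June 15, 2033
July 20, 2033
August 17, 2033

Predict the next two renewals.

September 21, 2033; October 19, 2033

Gaps: 28, 35, 28 days — a mix of 28 and 35. Every date is a Wednesday.
Each is the 3rd Wednesday of its month.
September 2033 — 3rd Wednesday is September 21, 2033.
October 2033 — 3rd Wednesday is October 19, 2033.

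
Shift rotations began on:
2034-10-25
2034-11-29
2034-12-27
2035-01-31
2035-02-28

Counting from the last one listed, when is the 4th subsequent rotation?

All Wednesdays; the gaps (35, 28, 35, 28) vary with month length.
This is the last Wednesday of each month.
March 2035 ends with Wednesday 2035-03-28.
April 2035 ends with Wednesday 2035-04-25.
May 2035 ends with Wednesday 2035-05-30.
June 2035 ends with Wednesday 2035-06-27.

2035-06-27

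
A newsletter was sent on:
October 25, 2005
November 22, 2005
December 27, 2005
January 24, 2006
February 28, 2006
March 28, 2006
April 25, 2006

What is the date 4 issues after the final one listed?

August 22, 2006

These are Tuesdays at 28- or 35-day spacing (28, 35, 28, 35, 28, 28).
The pattern: 4th Tuesday of the month.
4th Tuesday of May 2006: May 23, 2006.
4th Tuesday of June 2006: June 27, 2006.
4th Tuesday of July 2006: July 25, 2006.
August 2006 — 4th Tuesday is August 22, 2006.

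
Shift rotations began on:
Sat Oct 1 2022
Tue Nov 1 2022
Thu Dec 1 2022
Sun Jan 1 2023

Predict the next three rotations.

The day-of-month is always 1 (31, 30, 31 days between events).
So this recurs on the 1st of each month.
February 2023: Wed Feb 1 2023.
Next: March 2023 → Wed Mar 1 2023.
Next: April 2023 → Sat Apr 1 2023.

Wed Feb 1 2023, Wed Mar 1 2023, Sat Apr 1 2023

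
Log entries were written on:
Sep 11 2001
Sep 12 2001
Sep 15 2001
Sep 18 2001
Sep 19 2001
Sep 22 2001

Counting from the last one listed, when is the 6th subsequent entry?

Gaps: 1, 3, 3, 1, 3 days — not constant, but cyclic with period 3.
The events fall on every Tuesday, Wednesday and Saturday.
The following Tuesday is Sep 25 2001.
The following Wednesday is Sep 26 2001.
Next Saturday: Sep 29 2001.
Next Tuesday: Oct 2 2001.
The following Wednesday is Oct 3 2001.
Next Saturday: Oct 6 2001.

Oct 6 2001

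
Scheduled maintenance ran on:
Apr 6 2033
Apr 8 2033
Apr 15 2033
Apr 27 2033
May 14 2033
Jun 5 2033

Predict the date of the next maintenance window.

Jul 2 2033

Intervals are 2, 7, 12, 17, 22 days — an arithmetic progression with common difference 5.
Next gap: 27 days. Jun 5 2033 + 27 days = Jul 2 2033.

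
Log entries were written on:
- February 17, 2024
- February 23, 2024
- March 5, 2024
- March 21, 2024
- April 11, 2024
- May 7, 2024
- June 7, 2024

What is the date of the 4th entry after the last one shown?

November 28, 2024

The spacing grows by 5 each time: 6, 11, 16, 21, 26, 31 days.
Next gap: 36 days. June 7, 2024 + 36 days = July 13, 2024.
Next gap: 41 days. July 13, 2024 + 41 days = August 23, 2024.
Next gap: 46 days. August 23, 2024 + 46 days = October 8, 2024.
Next gap: 51 days. October 8, 2024 + 51 days = November 28, 2024.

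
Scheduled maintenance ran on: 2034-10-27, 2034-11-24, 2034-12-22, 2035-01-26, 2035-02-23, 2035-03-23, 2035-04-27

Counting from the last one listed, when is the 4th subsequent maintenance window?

Gaps: 28, 28, 35, 28, 28, 35 days — a mix of 28 and 35. Every date is a Friday.
Each is the 4th Friday of its month.
May 2035 — 4th Friday is 2035-05-25.
June 2035 — 4th Friday is 2035-06-22.
4th Friday of July 2035: 2035-07-27.
4th Friday of August 2035: 2035-08-24.

2035-08-24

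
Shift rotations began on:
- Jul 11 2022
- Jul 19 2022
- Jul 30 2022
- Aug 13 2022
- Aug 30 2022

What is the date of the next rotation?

Sep 19 2022

The spacing grows by 3 each time: 8, 11, 14, 17 days.
Next gap: 20 days. Aug 30 2022 + 20 days = Sep 19 2022.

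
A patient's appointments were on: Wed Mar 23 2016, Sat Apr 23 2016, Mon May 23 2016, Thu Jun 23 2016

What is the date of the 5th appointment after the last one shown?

Gaps: 31, 30, 31 days — not constant. Every event is on the 23rd of the month.
Pattern: the 23rd of each month.
July 2016: Sat Jul 23 2016.
Next: August 2016 → Tue Aug 23 2016.
Next: September 2016 → Fri Sep 23 2016.
Next: October 2016 → Sun Oct 23 2016.
November 2016: Wed Nov 23 2016.

Wed Nov 23 2016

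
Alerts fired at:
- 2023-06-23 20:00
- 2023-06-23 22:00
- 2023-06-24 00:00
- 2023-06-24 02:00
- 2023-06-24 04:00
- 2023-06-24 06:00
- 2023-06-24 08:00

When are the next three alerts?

2023-06-24 10:00, 2023-06-24 12:00, 2023-06-24 14:00

Spacing: 2, 2, 2, 2, 2, 2 h — constant 2 h.
2023-06-24 08:00 + 2 h = 2023-06-24 10:00.
2023-06-24 10:00 + 2 h = 2023-06-24 12:00.
2023-06-24 12:00 + 2 h = 2023-06-24 14:00.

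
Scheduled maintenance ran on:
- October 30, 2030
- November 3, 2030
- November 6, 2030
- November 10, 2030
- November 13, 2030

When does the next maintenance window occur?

November 17, 2030

Every event lands on a Wednesday or Sunday (gaps cycle 4, 3, 4, 3).
So the schedule is: every Wednesday and Sunday.
The following Sunday is November 17, 2030.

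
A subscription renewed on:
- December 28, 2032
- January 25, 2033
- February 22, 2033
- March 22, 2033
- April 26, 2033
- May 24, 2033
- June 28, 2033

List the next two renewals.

July 26, 2033; August 23, 2033

All dates are Tuesdays, 28, 28, 28, 35, 28, 35 days apart.
Specifically, the 4th Tuesday of each month.
July 2033 — 4th Tuesday is July 26, 2033.
August 2033 — 4th Tuesday is August 23, 2033.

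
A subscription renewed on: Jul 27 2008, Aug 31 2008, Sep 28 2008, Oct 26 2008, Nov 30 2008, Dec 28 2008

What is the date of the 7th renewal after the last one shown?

Jul 26 2009

All Sundays; the gaps (35, 28, 28, 35, 28) vary with month length.
This is the last Sunday of each month.
Last Sunday of January 2009: Jan 25 2009.
Last Sunday of February 2009: Feb 22 2009.
March 2009 ends with Sunday Mar 29 2009.
Last Sunday of April 2009: Apr 26 2009.
May 2009 ends with Sunday May 31 2009.
Last Sunday of June 2009: Jun 28 2009.
Last Sunday of July 2009: Jul 26 2009.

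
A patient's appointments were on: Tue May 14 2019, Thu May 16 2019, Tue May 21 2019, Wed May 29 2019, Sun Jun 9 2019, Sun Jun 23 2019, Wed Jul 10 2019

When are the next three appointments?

Intervals are 2, 5, 8, 11, 14, 17 days — an arithmetic progression with common difference 3.
Next gap: 20 days. Wed Jul 10 2019 + 20 days = Tue Jul 30 2019.
Next gap: 23 days. Tue Jul 30 2019 + 23 days = Thu Aug 22 2019.
Next gap: 26 days. Thu Aug 22 2019 + 26 days = Tue Sep 17 2019.

Tue Jul 30 2019, Thu Aug 22 2019, Tue Sep 17 2019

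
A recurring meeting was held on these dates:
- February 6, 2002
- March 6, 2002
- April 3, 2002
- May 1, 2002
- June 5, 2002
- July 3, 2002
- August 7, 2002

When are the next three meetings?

Gaps: 28, 28, 28, 35, 28, 35 days — a mix of 28 and 35. Every date is a Wednesday.
Each is the 1st Wednesday of its month.
September 2002 — 1st Wednesday is September 4, 2002.
1st Wednesday of October 2002: October 2, 2002.
November 2002 — 1st Wednesday is November 6, 2002.

September 4, 2002; October 2, 2002; November 6, 2002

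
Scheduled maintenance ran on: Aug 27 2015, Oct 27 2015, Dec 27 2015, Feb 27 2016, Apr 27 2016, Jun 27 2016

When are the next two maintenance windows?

Aug 27 2016, Oct 27 2016

Gaps: 61, 61, 62, 60, 61 days — not constant. Every event is on the 27th of the month.
Pattern: the 27th of every 2 months.
August 2016: Aug 27 2016.
October 2016: Oct 27 2016.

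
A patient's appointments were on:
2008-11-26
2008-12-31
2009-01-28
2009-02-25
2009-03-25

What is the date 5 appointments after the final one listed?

2009-08-26

Every date is a Wednesday; gaps 35, 28, 28, 28 days.
Each is the last Wednesday of its month (at least one falls on the 29th or later, ruling out '4th Wednesday').
April 2009 ends with Wednesday 2009-04-29.
May 2009 ends with Wednesday 2009-05-27.
Last Wednesday of June 2009: 2009-06-24.
July 2009 ends with Wednesday 2009-07-29.
August 2009 ends with Wednesday 2009-08-26.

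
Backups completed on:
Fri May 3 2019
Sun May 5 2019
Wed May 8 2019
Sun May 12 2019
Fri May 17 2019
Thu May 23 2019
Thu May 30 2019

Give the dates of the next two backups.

Fri Jun 7 2019, Sun Jun 16 2019

The spacing grows by 1 each time: 2, 3, 4, 5, 6, 7 days.
Next gap: 8 days. Thu May 30 2019 + 8 days = Fri Jun 7 2019.
Next gap: 9 days. Fri Jun 7 2019 + 9 days = Sun Jun 16 2019.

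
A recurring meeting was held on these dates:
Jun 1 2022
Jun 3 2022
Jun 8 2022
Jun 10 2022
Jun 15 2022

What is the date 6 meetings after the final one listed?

Jul 6 2022

The gap pattern 2, 5, 2, 5 repeats every 2 events.
These are the Wednesdays and Fridays of each week.
The following Friday is Jun 17 2022.
Next Wednesday: Jun 22 2022.
The following Friday is Jun 24 2022.
Next Wednesday: Jun 29 2022.
Next Friday: Jul 1 2022.
Next Wednesday: Jul 6 2022.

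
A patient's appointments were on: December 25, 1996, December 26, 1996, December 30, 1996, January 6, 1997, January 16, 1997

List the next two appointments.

Gaps: 1, 4, 7, 10 days — each gap is 3 larger than the previous one.
Next gap: 13 days. January 16, 1997 + 13 days = January 29, 1997.
Next gap: 16 days. January 29, 1997 + 16 days = February 14, 1997.

January 29, 1997; February 14, 1997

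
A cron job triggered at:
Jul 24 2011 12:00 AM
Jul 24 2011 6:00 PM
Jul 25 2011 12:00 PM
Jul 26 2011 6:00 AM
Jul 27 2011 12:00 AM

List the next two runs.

Jul 27 2011 6:00 PM, Jul 28 2011 12:00 PM

Gaps: 18, 18, 18, 18 hours — each event is 18 hours after the previous one.
Jul 27 2011 12:00 AM + 18 h = Jul 27 2011 6:00 PM.
Jul 27 2011 6:00 PM + 18 h = Jul 28 2011 12:00 PM.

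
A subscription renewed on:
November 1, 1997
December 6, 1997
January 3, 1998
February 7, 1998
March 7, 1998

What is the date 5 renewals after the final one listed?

All dates are Saturdays, 35, 28, 35, 28 days apart.
Specifically, the 1st Saturday of each month.
1st Saturday of April 1998: April 4, 1998.
May 1998 — 1st Saturday is May 2, 1998.
June 1998 — 1st Saturday is June 6, 1998.
July 1998 — 1st Saturday is July 4, 1998.
August 1998 — 1st Saturday is August 1, 1998.

August 1, 1998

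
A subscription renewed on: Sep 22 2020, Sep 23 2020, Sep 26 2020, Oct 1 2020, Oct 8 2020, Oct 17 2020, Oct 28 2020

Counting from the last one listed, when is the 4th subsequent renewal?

The spacing grows by 2 each time: 1, 3, 5, 7, 9, 11 days.
Next gap: 13 days. Oct 28 2020 + 13 days = Nov 10 2020.
Next gap: 15 days. Nov 10 2020 + 15 days = Nov 25 2020.
Next gap: 17 days. Nov 25 2020 + 17 days = Dec 12 2020.
Next gap: 19 days. Dec 12 2020 + 19 days = Dec 31 2020.

Dec 31 2020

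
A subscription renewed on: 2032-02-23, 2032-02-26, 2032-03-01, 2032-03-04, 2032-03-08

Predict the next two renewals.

2032-03-11, 2032-03-15

The gap pattern 3, 4, 3, 4 repeats every 2 events.
These are the Mondays and Thursdays of each week.
The following Thursday is 2032-03-11.
Next Monday: 2032-03-15.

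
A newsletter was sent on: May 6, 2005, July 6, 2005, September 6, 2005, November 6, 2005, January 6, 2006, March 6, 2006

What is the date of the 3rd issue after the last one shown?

September 6, 2006

Gaps: 61, 62, 61, 61, 59 days — not constant. Every event is on the 6th of the month.
Pattern: the 6th of every 2 months.
May 2006: May 6, 2006.
Next: July 2006 → July 6, 2006.
Next: September 2006 → September 6, 2006.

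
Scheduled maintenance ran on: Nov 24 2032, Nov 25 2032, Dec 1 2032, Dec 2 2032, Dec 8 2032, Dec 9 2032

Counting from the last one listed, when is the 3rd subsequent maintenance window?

Every event lands on a Wednesday or Thursday (gaps cycle 1, 6, 1, 6, 1).
So the schedule is: every Wednesday and Thursday.
The following Wednesday is Dec 15 2032.
The following Thursday is Dec 16 2032.
Next Wednesday: Dec 22 2032.

Dec 22 2032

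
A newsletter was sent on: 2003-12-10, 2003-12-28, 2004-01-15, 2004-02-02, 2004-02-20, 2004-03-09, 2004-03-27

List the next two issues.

2004-04-14, 2004-05-02

Gaps between consecutive events: 18, 18, 18, 18, 18, 18 days — a constant 18-day interval.
2004-03-27 + 18 days = 2004-04-14.
2004-04-14 + 18 days = 2004-05-02.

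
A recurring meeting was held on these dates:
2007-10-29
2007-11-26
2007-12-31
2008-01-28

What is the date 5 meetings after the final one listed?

2008-06-30

All Mondays; the gaps (28, 35, 28) vary with month length.
This is the last Monday of each month.
Last Monday of February 2008: 2008-02-25.
March 2008 ends with Monday 2008-03-31.
Last Monday of April 2008: 2008-04-28.
May 2008 ends with Monday 2008-05-26.
June 2008 ends with Monday 2008-06-30.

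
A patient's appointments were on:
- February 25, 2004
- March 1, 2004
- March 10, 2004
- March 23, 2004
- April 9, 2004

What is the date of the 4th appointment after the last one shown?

Gaps: 5, 9, 13, 17 days — each gap is 4 larger than the previous one.
Next gap: 21 days. April 9, 2004 + 21 days = April 30, 2004.
Next gap: 25 days. April 30, 2004 + 25 days = May 25, 2004.
Next gap: 29 days. May 25, 2004 + 29 days = June 23, 2004.
Next gap: 33 days. June 23, 2004 + 33 days = July 26, 2004.

July 26, 2004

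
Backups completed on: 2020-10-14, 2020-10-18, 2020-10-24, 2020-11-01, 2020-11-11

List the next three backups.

2020-11-23, 2020-12-07, 2020-12-23

Gaps: 4, 6, 8, 10 days — each gap is 2 larger than the previous one.
Next gap: 12 days. 2020-11-11 + 12 days = 2020-11-23.
Next gap: 14 days. 2020-11-23 + 14 days = 2020-12-07.
Next gap: 16 days. 2020-12-07 + 16 days = 2020-12-23.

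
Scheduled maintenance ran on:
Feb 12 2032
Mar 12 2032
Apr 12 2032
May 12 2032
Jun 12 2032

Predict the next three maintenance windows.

Each date is the 12th; the gaps (29, 31, 30, 31) track the month lengths.
The rule is the 12th of each month.
Next: July 2032 → Jul 12 2032.
Next: August 2032 → Aug 12 2032.
Next: September 2032 → Sep 12 2032.

Jul 12 2032, Aug 12 2032, Sep 12 2032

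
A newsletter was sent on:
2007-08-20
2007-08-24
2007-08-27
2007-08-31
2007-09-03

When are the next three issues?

2007-09-07, 2007-09-10, 2007-09-14

The gap pattern 4, 3, 4, 3 repeats every 2 events.
These are the Mondays and Fridays of each week.
Next Friday: 2007-09-07.
Next Monday: 2007-09-10.
Next Friday: 2007-09-14.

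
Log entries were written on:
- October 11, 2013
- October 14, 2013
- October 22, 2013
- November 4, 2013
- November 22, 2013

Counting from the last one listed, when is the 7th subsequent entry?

August 15, 2014

The spacing grows by 5 each time: 3, 8, 13, 18 days.
Next gap: 23 days. November 22, 2013 + 23 days = December 15, 2013.
Next gap: 28 days. December 15, 2013 + 28 days = January 12, 2014.
Next gap: 33 days. January 12, 2014 + 33 days = February 14, 2014.
Next gap: 38 days. February 14, 2014 + 38 days = March 24, 2014.
Next gap: 43 days. March 24, 2014 + 43 days = May 6, 2014.
Next gap: 48 days. May 6, 2014 + 48 days = June 23, 2014.
Next gap: 53 days. June 23, 2014 + 53 days = August 15, 2014.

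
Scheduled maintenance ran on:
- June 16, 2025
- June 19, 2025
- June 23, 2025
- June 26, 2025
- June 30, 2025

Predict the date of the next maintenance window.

July 3, 2025

The gap pattern 3, 4, 3, 4 repeats every 2 events.
These are the Mondays and Thursdays of each week.
The following Thursday is July 3, 2025.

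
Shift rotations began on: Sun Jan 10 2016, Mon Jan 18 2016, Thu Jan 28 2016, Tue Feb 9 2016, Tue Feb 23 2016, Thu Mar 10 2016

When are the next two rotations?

The spacing grows by 2 each time: 8, 10, 12, 14, 16 days.
Next gap: 18 days. Thu Mar 10 2016 + 18 days = Mon Mar 28 2016.
Next gap: 20 days. Mon Mar 28 2016 + 20 days = Sun Apr 17 2016.

Mon Mar 28 2016, Sun Apr 17 2016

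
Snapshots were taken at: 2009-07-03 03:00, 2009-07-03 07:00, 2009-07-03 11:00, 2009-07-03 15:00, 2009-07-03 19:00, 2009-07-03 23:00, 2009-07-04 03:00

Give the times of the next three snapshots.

The interval is a steady 4 hours (4, 4, 4, 4, 4, 4).
2009-07-04 03:00 + 4 h = 2009-07-04 07:00.
2009-07-04 07:00 + 4 h = 2009-07-04 11:00.
2009-07-04 11:00 + 4 h = 2009-07-04 15:00.

2009-07-04 07:00, 2009-07-04 11:00, 2009-07-04 15:00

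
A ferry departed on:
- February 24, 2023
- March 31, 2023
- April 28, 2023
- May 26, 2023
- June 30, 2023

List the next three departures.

July 28, 2023; August 25, 2023; September 29, 2023

All Fridays; the gaps (35, 28, 28, 35) vary with month length.
This is the last Friday of each month.
Last Friday of July 2023: July 28, 2023.
Last Friday of August 2023: August 25, 2023.
Last Friday of September 2023: September 29, 2023.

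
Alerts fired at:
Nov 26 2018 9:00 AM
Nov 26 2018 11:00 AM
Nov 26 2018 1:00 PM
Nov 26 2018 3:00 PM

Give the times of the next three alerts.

Nov 26 2018 5:00 PM, Nov 26 2018 7:00 PM, Nov 26 2018 9:00 PM

The interval is a steady 2 hours (2, 2, 2).
Nov 26 2018 3:00 PM + 2 h = Nov 26 2018 5:00 PM.
Nov 26 2018 5:00 PM + 2 h = Nov 26 2018 7:00 PM.
Nov 26 2018 7:00 PM + 2 h = Nov 26 2018 9:00 PM.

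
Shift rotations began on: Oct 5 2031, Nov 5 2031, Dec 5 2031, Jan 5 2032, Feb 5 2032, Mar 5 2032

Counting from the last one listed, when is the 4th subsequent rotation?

Each date is the 5th; the gaps (31, 30, 31, 31, 29) track the month lengths.
The rule is the 5th of each month.
Next: April 2032 → Apr 5 2032.
Next: May 2032 → May 5 2032.
June 2032: Jun 5 2032.
Next: July 2032 → Jul 5 2032.

Jul 5 2032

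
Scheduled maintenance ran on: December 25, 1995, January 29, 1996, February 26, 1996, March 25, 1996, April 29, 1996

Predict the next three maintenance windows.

May 27, 1996; June 24, 1996; July 29, 1996

These are Mondays with 35, 28, 28, 35-day gaps.
Each is the final Monday of its month — January 29, 1996 is past the 28th, so '4th Monday' doesn't fit.
May 1996 ends with Monday May 27, 1996.
June 1996 ends with Monday June 24, 1996.
Last Monday of July 1996: July 29, 1996.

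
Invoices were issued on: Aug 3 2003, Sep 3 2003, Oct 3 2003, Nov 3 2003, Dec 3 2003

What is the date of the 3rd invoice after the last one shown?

Mar 3 2004

Each date is the 3rd; the gaps (31, 30, 31, 30) track the month lengths.
The rule is the 3rd of each month.
January 2004: Jan 3 2004.
Next: February 2004 → Feb 3 2004.
Next: March 2004 → Mar 3 2004.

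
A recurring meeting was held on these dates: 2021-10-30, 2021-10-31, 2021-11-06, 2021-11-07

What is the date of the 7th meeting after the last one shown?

2021-12-04

Every event lands on a Saturday or Sunday (gaps cycle 1, 6, 1).
So the schedule is: every Saturday and Sunday.
Next Saturday: 2021-11-13.
Next Sunday: 2021-11-14.
The following Saturday is 2021-11-20.
Next Sunday: 2021-11-21.
The following Saturday is 2021-11-27.
The following Sunday is 2021-11-28.
Next Saturday: 2021-12-04.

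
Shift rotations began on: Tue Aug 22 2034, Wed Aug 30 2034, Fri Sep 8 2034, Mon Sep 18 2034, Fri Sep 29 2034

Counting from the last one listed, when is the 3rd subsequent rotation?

Gaps: 8, 9, 10, 11 days — each gap is 1 larger than the previous one.
Next gap: 12 days. Fri Sep 29 2034 + 12 days = Wed Oct 11 2034.
Next gap: 13 days. Wed Oct 11 2034 + 13 days = Tue Oct 24 2034.
Next gap: 14 days. Tue Oct 24 2034 + 14 days = Tue Nov 7 2034.

Tue Nov 7 2034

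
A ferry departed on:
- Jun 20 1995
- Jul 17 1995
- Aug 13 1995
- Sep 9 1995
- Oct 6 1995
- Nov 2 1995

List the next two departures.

Every event comes 27 days after the last (27, 27, 27, 27, 27).
Nov 2 1995 + 27 days = Nov 29 1995.
Nov 29 1995 + 27 days = Dec 26 1995.

Nov 29 1995, Dec 26 1995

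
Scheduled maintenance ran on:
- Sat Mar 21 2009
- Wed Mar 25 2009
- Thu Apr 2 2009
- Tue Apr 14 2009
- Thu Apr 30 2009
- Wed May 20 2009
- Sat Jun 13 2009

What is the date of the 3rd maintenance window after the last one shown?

Thu Sep 17 2009

The spacing grows by 4 each time: 4, 8, 12, 16, 20, 24 days.
Next gap: 28 days. Sat Jun 13 2009 + 28 days = Sat Jul 11 2009.
Next gap: 32 days. Sat Jul 11 2009 + 32 days = Wed Aug 12 2009.
Next gap: 36 days. Wed Aug 12 2009 + 36 days = Thu Sep 17 2009.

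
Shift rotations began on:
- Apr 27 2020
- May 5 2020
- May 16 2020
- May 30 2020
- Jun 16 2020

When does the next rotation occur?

Jul 6 2020

The spacing grows by 3 each time: 8, 11, 14, 17 days.
Next gap: 20 days. Jun 16 2020 + 20 days = Jul 6 2020.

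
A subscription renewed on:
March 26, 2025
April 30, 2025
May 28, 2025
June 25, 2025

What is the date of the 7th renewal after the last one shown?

January 28, 2026

These are Wednesdays with 35, 28, 28-day gaps.
Each is the final Wednesday of its month — April 30, 2025 is past the 28th, so '4th Wednesday' doesn't fit.
Last Wednesday of July 2025: July 30, 2025.
Last Wednesday of August 2025: August 27, 2025.
Last Wednesday of September 2025: September 24, 2025.
October 2025 ends with Wednesday October 29, 2025.
Last Wednesday of November 2025: November 26, 2025.
December 2025 ends with Wednesday December 31, 2025.
January 2026 ends with Wednesday January 28, 2026.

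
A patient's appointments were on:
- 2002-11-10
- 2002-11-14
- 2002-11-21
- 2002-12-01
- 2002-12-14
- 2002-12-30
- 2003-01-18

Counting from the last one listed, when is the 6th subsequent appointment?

Intervals are 4, 7, 10, 13, 16, 19 days — an arithmetic progression with common difference 3.
Next gap: 22 days. 2003-01-18 + 22 days = 2003-02-09.
Next gap: 25 days. 2003-02-09 + 25 days = 2003-03-06.
Next gap: 28 days. 2003-03-06 + 28 days = 2003-04-03.
Next gap: 31 days. 2003-04-03 + 31 days = 2003-05-04.
Next gap: 34 days. 2003-05-04 + 34 days = 2003-06-07.
Next gap: 37 days. 2003-06-07 + 37 days = 2003-07-14.

2003-07-14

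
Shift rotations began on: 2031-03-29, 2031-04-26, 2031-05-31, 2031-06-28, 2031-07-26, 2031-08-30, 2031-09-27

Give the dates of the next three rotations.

2031-10-25, 2031-11-29, 2031-12-27

All Saturdays; the gaps (28, 35, 28, 28, 35, 28) vary with month length.
This is the last Saturday of each month.
October 2031 ends with Saturday 2031-10-25.
Last Saturday of November 2031: 2031-11-29.
December 2031 ends with Saturday 2031-12-27.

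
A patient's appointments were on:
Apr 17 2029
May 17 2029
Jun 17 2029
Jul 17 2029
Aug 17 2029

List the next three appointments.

Sep 17 2029, Oct 17 2029, Nov 17 2029

Each date is the 17th; the gaps (30, 31, 30, 31) track the month lengths.
The rule is the 17th of each month.
September 2029: Sep 17 2029.
October 2029: Oct 17 2029.
Next: November 2029 → Nov 17 2029.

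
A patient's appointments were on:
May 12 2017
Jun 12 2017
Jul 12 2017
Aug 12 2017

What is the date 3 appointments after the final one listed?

Gaps: 31, 30, 31 days — not constant. Every event is on the 12th of the month.
Pattern: the 12th of each month.
Next: September 2017 → Sep 12 2017.
Next: October 2017 → Oct 12 2017.
November 2017: Nov 12 2017.

Nov 12 2017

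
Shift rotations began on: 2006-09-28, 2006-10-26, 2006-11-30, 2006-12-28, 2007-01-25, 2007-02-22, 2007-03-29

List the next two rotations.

2007-04-26, 2007-05-31

All Thursdays; the gaps (28, 35, 28, 28, 28, 35) vary with month length.
This is the last Thursday of each month.
Last Thursday of April 2007: 2007-04-26.
Last Thursday of May 2007: 2007-05-31.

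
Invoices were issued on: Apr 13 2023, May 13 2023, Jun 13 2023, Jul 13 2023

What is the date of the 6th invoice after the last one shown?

Jan 13 2024

The day-of-month is always 13 (30, 31, 30 days between events).
So this recurs on the 13th of each month.
Next: August 2023 → Aug 13 2023.
September 2023: Sep 13 2023.
Next: October 2023 → Oct 13 2023.
November 2023: Nov 13 2023.
Next: December 2023 → Dec 13 2023.
January 2024: Jan 13 2024.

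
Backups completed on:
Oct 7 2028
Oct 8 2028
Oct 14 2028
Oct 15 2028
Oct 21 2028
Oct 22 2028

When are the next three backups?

Gaps: 1, 6, 1, 6, 1 days — not constant, but cyclic with period 2.
The events fall on every Saturday and Sunday.
Next Saturday: Oct 28 2028.
Next Sunday: Oct 29 2028.
Next Saturday: Nov 4 2028.

Oct 28 2028, Oct 29 2028, Nov 4 2028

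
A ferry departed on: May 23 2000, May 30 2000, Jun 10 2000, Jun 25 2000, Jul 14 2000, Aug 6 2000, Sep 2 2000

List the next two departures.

Intervals are 7, 11, 15, 19, 23, 27 days — an arithmetic progression with common difference 4.
Next gap: 31 days. Sep 2 2000 + 31 days = Oct 3 2000.
Next gap: 35 days. Oct 3 2000 + 35 days = Nov 7 2000.

Oct 3 2000, Nov 7 2000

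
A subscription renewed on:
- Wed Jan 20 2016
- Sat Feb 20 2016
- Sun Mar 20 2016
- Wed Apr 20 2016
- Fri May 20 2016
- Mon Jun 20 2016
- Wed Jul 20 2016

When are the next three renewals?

Sat Aug 20 2016, Tue Sep 20 2016, Thu Oct 20 2016

Gaps: 31, 29, 31, 30, 31, 30 days — not constant. Every event is on the 20th of the month.
Pattern: the 20th of each month.
August 2016: Sat Aug 20 2016.
Next: September 2016 → Tue Sep 20 2016.
Next: October 2016 → Thu Oct 20 2016.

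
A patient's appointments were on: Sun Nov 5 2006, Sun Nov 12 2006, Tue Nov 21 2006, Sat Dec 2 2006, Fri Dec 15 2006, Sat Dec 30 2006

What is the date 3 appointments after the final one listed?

Intervals are 7, 9, 11, 13, 15 days — an arithmetic progression with common difference 2.
Next gap: 17 days. Sat Dec 30 2006 + 17 days = Tue Jan 16 2007.
Next gap: 19 days. Tue Jan 16 2007 + 19 days = Sun Feb 4 2007.
Next gap: 21 days. Sun Feb 4 2007 + 21 days = Sun Feb 25 2007.

Sun Feb 25 2007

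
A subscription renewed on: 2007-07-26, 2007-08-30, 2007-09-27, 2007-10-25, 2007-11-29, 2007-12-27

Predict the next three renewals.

2008-01-31, 2008-02-28, 2008-03-27

These are Thursdays with 35, 28, 28, 35, 28-day gaps.
Each is the final Thursday of its month — 2007-08-30 is past the 28th, so '4th Thursday' doesn't fit.
Last Thursday of January 2008: 2008-01-31.
Last Thursday of February 2008: 2008-02-28.
Last Thursday of March 2008: 2008-03-27.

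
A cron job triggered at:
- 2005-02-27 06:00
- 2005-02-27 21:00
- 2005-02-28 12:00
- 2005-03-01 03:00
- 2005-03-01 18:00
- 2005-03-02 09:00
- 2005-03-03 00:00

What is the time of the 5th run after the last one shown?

The interval is a steady 15 hours (15, 15, 15, 15, 15, 15).
2005-03-03 00:00 + 15 h = 2005-03-03 15:00.
2005-03-03 15:00 + 15 h = 2005-03-04 06:00.
2005-03-04 06:00 + 15 h = 2005-03-04 21:00.
2005-03-04 21:00 + 15 h = 2005-03-05 12:00.
2005-03-05 12:00 + 15 h = 2005-03-06 03:00.

2005-03-06 03:00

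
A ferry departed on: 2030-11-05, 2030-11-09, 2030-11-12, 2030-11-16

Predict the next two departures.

2030-11-19, 2030-11-23

Every event lands on a Tuesday or Saturday (gaps cycle 4, 3, 4).
So the schedule is: every Tuesday and Saturday.
Next Tuesday: 2030-11-19.
The following Saturday is 2030-11-23.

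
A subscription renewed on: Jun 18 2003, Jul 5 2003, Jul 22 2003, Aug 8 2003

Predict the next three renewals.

Every event comes 17 days after the last (17, 17, 17).
Aug 8 2003 + 17 days = Aug 25 2003.
Aug 25 2003 + 17 days = Sep 11 2003.
Sep 11 2003 + 17 days = Sep 28 2003.

Aug 25 2003, Sep 11 2003, Sep 28 2003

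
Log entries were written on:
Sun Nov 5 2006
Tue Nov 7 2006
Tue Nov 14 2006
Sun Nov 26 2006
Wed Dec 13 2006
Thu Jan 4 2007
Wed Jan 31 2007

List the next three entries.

Gaps: 2, 7, 12, 17, 22, 27 days — each gap is 5 larger than the previous one.
Next gap: 32 days. Wed Jan 31 2007 + 32 days = Sun Mar 4 2007.
Next gap: 37 days. Sun Mar 4 2007 + 37 days = Tue Apr 10 2007.
Next gap: 42 days. Tue Apr 10 2007 + 42 days = Tue May 22 2007.

Sun Mar 4 2007, Tue Apr 10 2007, Tue May 22 2007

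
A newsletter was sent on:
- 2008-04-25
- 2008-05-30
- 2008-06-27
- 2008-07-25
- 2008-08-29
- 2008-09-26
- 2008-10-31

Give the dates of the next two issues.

2008-11-28, 2008-12-26

These are Fridays with 35, 28, 28, 35, 28, 35-day gaps.
Each is the final Friday of its month — 2008-05-30 is past the 28th, so '4th Friday' doesn't fit.
November 2008 ends with Friday 2008-11-28.
December 2008 ends with Friday 2008-12-26.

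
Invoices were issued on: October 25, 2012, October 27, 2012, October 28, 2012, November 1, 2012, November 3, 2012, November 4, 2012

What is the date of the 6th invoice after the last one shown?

Every event lands on a Thursday or Saturday or Sunday (gaps cycle 2, 1, 4, 2, 1).
So the schedule is: every Thursday, Saturday and Sunday.
Next Thursday: November 8, 2012.
The following Saturday is November 10, 2012.
Next Sunday: November 11, 2012.
Next Thursday: November 15, 2012.
The following Saturday is November 17, 2012.
The following Sunday is November 18, 2012.

November 18, 2012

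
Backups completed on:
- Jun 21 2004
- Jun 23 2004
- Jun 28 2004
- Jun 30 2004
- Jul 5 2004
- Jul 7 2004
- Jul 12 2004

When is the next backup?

Every event lands on a Monday or Wednesday (gaps cycle 2, 5, 2, 5, 2, 5).
So the schedule is: every Monday and Wednesday.
The following Wednesday is Jul 14 2004.

Jul 14 2004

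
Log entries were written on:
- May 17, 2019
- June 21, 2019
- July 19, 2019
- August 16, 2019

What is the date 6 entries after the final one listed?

February 21, 2020

Gaps: 35, 28, 28 days — a mix of 28 and 35. Every date is a Friday.
Each is the 3rd Friday of its month.
3rd Friday of September 2019: September 20, 2019.
3rd Friday of October 2019: October 18, 2019.
3rd Friday of November 2019: November 15, 2019.
December 2019 — 3rd Friday is December 20, 2019.
3rd Friday of January 2020: January 17, 2020.
February 2020 — 3rd Friday is February 21, 2020.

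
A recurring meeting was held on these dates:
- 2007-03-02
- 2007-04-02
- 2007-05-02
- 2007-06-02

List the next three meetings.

2007-07-02, 2007-08-02, 2007-09-02

The day-of-month is always 2 (31, 30, 31 days between events).
So this recurs on the 2nd of each month.
Next: July 2007 → 2007-07-02.
August 2007: 2007-08-02.
September 2007: 2007-09-02.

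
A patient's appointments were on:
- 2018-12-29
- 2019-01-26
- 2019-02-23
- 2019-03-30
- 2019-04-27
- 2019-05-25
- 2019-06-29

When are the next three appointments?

2019-07-27, 2019-08-31, 2019-09-28

All Saturdays; the gaps (28, 28, 35, 28, 28, 35) vary with month length.
This is the last Saturday of each month.
July 2019 ends with Saturday 2019-07-27.
August 2019 ends with Saturday 2019-08-31.
Last Saturday of September 2019: 2019-09-28.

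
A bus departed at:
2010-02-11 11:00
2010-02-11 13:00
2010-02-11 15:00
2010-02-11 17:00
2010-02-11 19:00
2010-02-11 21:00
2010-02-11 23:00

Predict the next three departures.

Spacing: 2, 2, 2, 2, 2, 2 h — constant 2 h.
2010-02-11 23:00 + 2 h = 2010-02-12 01:00.
2010-02-12 01:00 + 2 h = 2010-02-12 03:00.
2010-02-12 03:00 + 2 h = 2010-02-12 05:00.

2010-02-12 01:00, 2010-02-12 03:00, 2010-02-12 05:00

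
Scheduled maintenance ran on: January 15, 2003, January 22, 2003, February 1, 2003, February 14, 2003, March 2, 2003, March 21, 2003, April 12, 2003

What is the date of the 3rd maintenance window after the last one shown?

The spacing grows by 3 each time: 7, 10, 13, 16, 19, 22 days.
Next gap: 25 days. April 12, 2003 + 25 days = May 7, 2003.
Next gap: 28 days. May 7, 2003 + 28 days = June 4, 2003.
Next gap: 31 days. June 4, 2003 + 31 days = July 5, 2003.

July 5, 2003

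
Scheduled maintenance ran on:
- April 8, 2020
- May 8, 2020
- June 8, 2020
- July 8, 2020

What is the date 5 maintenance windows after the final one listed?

December 8, 2020

The day-of-month is always 8 (30, 31, 30 days between events).
So this recurs on the 8th of each month.
August 2020: August 8, 2020.
Next: September 2020 → September 8, 2020.
October 2020: October 8, 2020.
November 2020: November 8, 2020.
Next: December 2020 → December 8, 2020.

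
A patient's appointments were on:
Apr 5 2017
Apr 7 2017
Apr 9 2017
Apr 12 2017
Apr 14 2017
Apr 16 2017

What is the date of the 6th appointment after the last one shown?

Apr 30 2017

The gap pattern 2, 2, 3, 2, 2 repeats every 3 events.
These are the Wednesdays, Fridays and Sundays of each week.
Next Wednesday: Apr 19 2017.
Next Friday: Apr 21 2017.
Next Sunday: Apr 23 2017.
The following Wednesday is Apr 26 2017.
The following Friday is Apr 28 2017.
The following Sunday is Apr 30 2017.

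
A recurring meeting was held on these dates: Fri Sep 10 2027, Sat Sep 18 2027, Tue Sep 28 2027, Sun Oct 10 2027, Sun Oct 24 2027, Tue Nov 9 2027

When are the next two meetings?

Sat Nov 27 2027, Fri Dec 17 2027

Gaps: 8, 10, 12, 14, 16 days — each gap is 2 larger than the previous one.
Next gap: 18 days. Tue Nov 9 2027 + 18 days = Sat Nov 27 2027.
Next gap: 20 days. Sat Nov 27 2027 + 20 days = Fri Dec 17 2027.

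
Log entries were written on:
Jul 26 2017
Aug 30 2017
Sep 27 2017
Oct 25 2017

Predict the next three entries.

Nov 29 2017, Dec 27 2017, Jan 31 2018

Every date is a Wednesday; gaps 35, 28, 28 days.
Each is the last Wednesday of its month (at least one falls on the 29th or later, ruling out '4th Wednesday').
November 2017 ends with Wednesday Nov 29 2017.
Last Wednesday of December 2017: Dec 27 2017.
January 2018 ends with Wednesday Jan 31 2018.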